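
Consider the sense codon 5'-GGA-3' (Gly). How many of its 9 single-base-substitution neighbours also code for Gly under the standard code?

3

Position 1: none → 0 synonymous.
Position 2: none → 0 synonymous.
Position 3: GGU, GGC, GGG → 3 synonymous.
Total: 0 + 0 + 3 = 3.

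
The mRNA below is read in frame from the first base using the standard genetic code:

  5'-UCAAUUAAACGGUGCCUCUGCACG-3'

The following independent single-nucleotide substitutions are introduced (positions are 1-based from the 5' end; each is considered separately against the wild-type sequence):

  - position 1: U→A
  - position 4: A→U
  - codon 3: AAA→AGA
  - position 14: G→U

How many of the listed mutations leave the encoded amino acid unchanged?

Codon 1: UCA (Ser) → ACA (Thr) — missense.
Codon 2: AUU (Ile) → UUU (Phe) — missense.
Codon 3: AAA (Lys) → AGA (Arg) — missense.
Codon 5: UGC (Cys) → UUC (Phe) — missense.
Synonymous: 0 of 4.

0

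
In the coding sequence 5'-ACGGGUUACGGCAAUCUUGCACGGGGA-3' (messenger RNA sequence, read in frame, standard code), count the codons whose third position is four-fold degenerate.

Codon 1 ACG (Thr): third position 4-fold.
Codon 2 GGU (Gly): third position 4-fold.
Codon 3 UAC (Tyr): third position 2-fold.
Codon 4 GGC (Gly): third position 4-fold.
Codon 5 AAU (Asn): third position 2-fold.
Codon 6 CUU (Leu): third position 4-fold.
Codon 7 GCA (Ala): third position 4-fold.
Codon 8 CGG (Arg): third position 4-fold.
Codon 9 GGA (Gly): third position 4-fold.
Four-fold degenerate third positions: 7.

7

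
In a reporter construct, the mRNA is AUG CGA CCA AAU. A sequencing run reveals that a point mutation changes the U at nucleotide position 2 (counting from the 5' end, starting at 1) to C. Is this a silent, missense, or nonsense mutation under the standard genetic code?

missense

Position 2 falls in codon 1: AUG → Met.
After the substitution the codon is ACG → Thr.
Met ≠ Thr, so this is a missense mutation.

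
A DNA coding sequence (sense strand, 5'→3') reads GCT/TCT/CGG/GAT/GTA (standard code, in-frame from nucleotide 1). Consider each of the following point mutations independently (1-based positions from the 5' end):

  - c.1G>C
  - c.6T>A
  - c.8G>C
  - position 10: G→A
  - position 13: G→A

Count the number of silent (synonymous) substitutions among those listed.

Codon 1: GCT (Ala) → CCT (Pro) — missense.
Codon 2: TCT (Ser) → TCA (Ser) — synonymous.
Codon 3: CGG (Arg) → CCG (Pro) — missense.
Codon 4: GAT (Asp) → AAT (Asn) — missense.
Codon 5: GTA (Val) → ATA (Ile) — missense.
Synonymous: 1 of 5.

1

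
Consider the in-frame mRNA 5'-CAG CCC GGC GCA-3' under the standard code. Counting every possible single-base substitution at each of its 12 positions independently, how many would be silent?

10

Codon 1 (CAG, Gln): 1 synonymous substitution.
Codon 2 (CCC, Pro): 3 synonymous substitutions.
Codon 3 (GGC, Gly): 3 synonymous substitutions.
Codon 4 (GCA, Ala): 3 synonymous substitutions.
Total: 1 + 3 + 3 + 3 = 10.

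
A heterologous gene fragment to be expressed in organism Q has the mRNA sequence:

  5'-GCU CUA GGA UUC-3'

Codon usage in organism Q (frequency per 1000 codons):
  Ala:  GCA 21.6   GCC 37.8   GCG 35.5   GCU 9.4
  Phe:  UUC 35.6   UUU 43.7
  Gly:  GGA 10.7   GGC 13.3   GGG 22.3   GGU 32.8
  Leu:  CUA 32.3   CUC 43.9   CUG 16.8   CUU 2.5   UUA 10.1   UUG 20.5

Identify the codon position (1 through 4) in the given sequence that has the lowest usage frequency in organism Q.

1

Codon 1 GCU (Ala): 9.4 per 1000.
Codon 2 CUA (Leu): 32.3 per 1000.
Codon 3 GGA (Gly): 10.7 per 1000.
Codon 4 UUC (Phe): 35.6 per 1000.
Lowest frequency is 9.4 at codon 1.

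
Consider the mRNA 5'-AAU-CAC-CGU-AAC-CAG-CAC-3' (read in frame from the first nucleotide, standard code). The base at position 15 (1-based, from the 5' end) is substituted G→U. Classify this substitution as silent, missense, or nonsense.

missense

Position 15 falls in codon 5: CAG → Gln.
After the substitution the codon is CAU → His.
Gln ≠ His, so this is a missense mutation.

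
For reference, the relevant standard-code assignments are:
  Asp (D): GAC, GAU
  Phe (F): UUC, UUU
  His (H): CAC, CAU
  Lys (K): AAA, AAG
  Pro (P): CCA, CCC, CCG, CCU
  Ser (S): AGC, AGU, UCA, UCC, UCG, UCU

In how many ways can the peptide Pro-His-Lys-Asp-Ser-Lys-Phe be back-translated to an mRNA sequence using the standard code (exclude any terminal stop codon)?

Pro: 4 codons.
His: 2 codons.
Lys: 2 codons.
Asp: 2 codons.
Ser: 6 codons.
Lys: 2 codons.
Phe: 2 codons.
4 × 2 × 2 × 2 × 6 × 2 × 2 = 768.

768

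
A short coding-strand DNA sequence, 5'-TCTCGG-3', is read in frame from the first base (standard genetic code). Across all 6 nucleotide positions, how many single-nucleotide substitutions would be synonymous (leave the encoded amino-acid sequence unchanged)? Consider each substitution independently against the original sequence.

7

Codon 1 (TCT, Ser): 3 synonymous substitutions.
Codon 2 (CGG, Arg): 4 synonymous substitutions.
Total: 3 + 4 = 7.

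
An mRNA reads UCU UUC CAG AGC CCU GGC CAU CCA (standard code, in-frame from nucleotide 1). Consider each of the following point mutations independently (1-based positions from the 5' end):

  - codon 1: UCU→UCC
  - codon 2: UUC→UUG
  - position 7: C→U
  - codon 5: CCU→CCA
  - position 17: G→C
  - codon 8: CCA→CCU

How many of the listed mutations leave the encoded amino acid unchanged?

3

Codon 1: UCU (Ser) → UCC (Ser) — synonymous.
Codon 2: UUC (Phe) → UUG (Leu) — missense.
Codon 3: CAG (Gln) → UAG (Stop) — nonsense.
Codon 5: CCU (Pro) → CCA (Pro) — synonymous.
Codon 6: GGC (Gly) → GCC (Ala) — missense.
Codon 8: CCA (Pro) → CCU (Pro) — synonymous.
Synonymous: 3 of 6.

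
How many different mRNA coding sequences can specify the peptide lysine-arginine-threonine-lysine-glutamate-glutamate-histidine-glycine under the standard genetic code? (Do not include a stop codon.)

3072

Lys: 2 codons.
Arg: 6 codons.
Thr: 4 codons.
Lys: 2 codons.
Glu: 2 codons.
Glu: 2 codons.
His: 2 codons.
Gly: 4 codons.
2 × 6 × 4 × 2 × 2 × 2 × 2 × 4 = 3072.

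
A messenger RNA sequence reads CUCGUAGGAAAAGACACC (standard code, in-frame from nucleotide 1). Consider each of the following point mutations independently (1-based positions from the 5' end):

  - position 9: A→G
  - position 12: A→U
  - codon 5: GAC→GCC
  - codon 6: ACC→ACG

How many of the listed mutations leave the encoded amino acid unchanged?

Codon 3: GGA (Gly) → GGG (Gly) — synonymous.
Codon 4: AAA (Lys) → AAU (Asn) — missense.
Codon 5: GAC (Asp) → GCC (Ala) — missense.
Codon 6: ACC (Thr) → ACG (Thr) — synonymous.
Synonymous: 2 of 4.

2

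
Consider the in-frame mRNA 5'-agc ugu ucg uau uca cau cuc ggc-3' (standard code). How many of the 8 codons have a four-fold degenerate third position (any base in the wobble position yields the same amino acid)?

4

Codon 1 AGC (Ser): third position 2-fold.
Codon 2 UGU (Cys): third position 2-fold.
Codon 3 UCG (Ser): third position 4-fold.
Codon 4 UAU (Tyr): third position 2-fold.
Codon 5 UCA (Ser): third position 4-fold.
Codon 6 CAU (His): third position 2-fold.
Codon 7 CUC (Leu): third position 4-fold.
Codon 8 GGC (Gly): third position 4-fold.
Four-fold degenerate third positions: 4.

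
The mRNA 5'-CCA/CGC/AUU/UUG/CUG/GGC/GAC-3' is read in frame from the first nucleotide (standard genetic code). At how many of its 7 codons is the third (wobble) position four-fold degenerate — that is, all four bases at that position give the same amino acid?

4

Codon 1 CCA (Pro): third position 4-fold.
Codon 2 CGC (Arg): third position 4-fold.
Codon 3 AUU (Ile): third position 3-fold.
Codon 4 UUG (Leu): third position 2-fold.
Codon 5 CUG (Leu): third position 4-fold.
Codon 6 GGC (Gly): third position 4-fold.
Codon 7 GAC (Asp): third position 2-fold.
Four-fold degenerate third positions: 4.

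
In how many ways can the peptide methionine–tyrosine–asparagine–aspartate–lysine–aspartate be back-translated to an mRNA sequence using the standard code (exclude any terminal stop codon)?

Met: 1 codon.
Tyr: 2 codons.
Asn: 2 codons.
Asp: 2 codons.
Lys: 2 codons.
Asp: 2 codons.
1 × 2 × 2 × 2 × 2 × 2 = 32.

32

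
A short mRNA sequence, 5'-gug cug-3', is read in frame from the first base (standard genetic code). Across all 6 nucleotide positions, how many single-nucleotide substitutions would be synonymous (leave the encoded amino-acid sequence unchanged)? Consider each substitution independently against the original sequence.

Codon 1 (GUG, Val): 3 synonymous substitutions.
Codon 2 (CUG, Leu): 4 synonymous substitutions.
Total: 3 + 4 = 7.

7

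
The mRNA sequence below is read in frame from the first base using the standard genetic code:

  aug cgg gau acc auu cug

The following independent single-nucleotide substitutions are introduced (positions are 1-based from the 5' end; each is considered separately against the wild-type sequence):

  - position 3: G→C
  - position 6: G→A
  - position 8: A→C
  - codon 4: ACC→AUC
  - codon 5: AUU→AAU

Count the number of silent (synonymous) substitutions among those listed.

Codon 1: AUG (Met) → AUC (Ile) — missense.
Codon 2: CGG (Arg) → CGA (Arg) — synonymous.
Codon 3: GAU (Asp) → GCU (Ala) — missense.
Codon 4: ACC (Thr) → AUC (Ile) — missense.
Codon 5: AUU (Ile) → AAU (Asn) — missense.
Synonymous: 1 of 5.

1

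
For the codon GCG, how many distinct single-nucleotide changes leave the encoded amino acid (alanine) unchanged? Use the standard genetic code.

Position 1: none → 0 synonymous.
Position 2: none → 0 synonymous.
Position 3: GCT, GCC, GCA → 3 synonymous.
Total: 0 + 0 + 3 = 3.

3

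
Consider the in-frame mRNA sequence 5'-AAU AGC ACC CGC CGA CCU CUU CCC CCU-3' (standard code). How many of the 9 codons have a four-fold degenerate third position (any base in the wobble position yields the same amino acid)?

7

Codon 1 AAU (Asn): third position 2-fold.
Codon 2 AGC (Ser): third position 2-fold.
Codon 3 ACC (Thr): third position 4-fold.
Codon 4 CGC (Arg): third position 4-fold.
Codon 5 CGA (Arg): third position 4-fold.
Codon 6 CCU (Pro): third position 4-fold.
Codon 7 CUU (Leu): third position 4-fold.
Codon 8 CCC (Pro): third position 4-fold.
Codon 9 CCU (Pro): third position 4-fold.
Four-fold degenerate third positions: 7.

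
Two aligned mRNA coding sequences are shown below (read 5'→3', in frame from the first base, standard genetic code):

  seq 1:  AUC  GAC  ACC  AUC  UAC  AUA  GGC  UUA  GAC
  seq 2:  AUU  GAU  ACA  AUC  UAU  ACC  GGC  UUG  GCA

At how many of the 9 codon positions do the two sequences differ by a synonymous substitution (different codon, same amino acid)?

5

Codon 1: AUC Ile / AUU Ile — synonymous.
Codon 2: GAC Asp / GAU Asp — synonymous.
Codon 3: ACC Thr / ACA Thr — synonymous.
Codon 4: AUC Ile / AUC Ile — identical.
Codon 5: UAC Tyr / UAU Tyr — synonymous.
Codon 6: AUA Ile / ACC Thr — nonsynonymous.
Codon 7: GGC Gly / GGC Gly — identical.
Codon 8: UUA Leu / UUG Leu — synonymous.
Codon 9: GAC Asp / GCA Ala — nonsynonymous.
Synonymous differences: 5.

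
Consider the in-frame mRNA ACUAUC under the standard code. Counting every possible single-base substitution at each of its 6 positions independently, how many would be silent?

Codon 1 (ACU, Thr): 3 synonymous substitutions.
Codon 2 (AUC, Ile): 2 synonymous substitutions.
Total: 3 + 2 = 5.

5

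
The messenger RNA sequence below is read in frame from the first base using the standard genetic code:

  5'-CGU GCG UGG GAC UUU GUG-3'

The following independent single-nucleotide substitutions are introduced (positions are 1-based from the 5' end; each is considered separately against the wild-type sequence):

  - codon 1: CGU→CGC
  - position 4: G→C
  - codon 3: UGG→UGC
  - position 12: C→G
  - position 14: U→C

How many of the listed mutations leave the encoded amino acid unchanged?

1

Codon 1: CGU (Arg) → CGC (Arg) — synonymous.
Codon 2: GCG (Ala) → CCG (Pro) — missense.
Codon 3: UGG (Trp) → UGC (Cys) — missense.
Codon 4: GAC (Asp) → GAG (Glu) — missense.
Codon 5: UUU (Phe) → UCU (Ser) — missense.
Synonymous: 1 of 5.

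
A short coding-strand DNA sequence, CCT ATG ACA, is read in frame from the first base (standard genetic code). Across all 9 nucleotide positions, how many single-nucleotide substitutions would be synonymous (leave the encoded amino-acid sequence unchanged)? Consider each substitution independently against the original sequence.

Codon 1 (CCT, Pro): 3 synonymous substitutions.
Codon 2 (ATG, Met): 0 synonymous substitutions.
Codon 3 (ACA, Thr): 3 synonymous substitutions.
Total: 3 + 0 + 3 = 6.

6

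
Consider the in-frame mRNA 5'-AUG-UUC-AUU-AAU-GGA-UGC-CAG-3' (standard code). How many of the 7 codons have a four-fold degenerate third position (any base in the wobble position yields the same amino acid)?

1

Codon 1 AUG (Met): third position 1-fold.
Codon 2 UUC (Phe): third position 2-fold.
Codon 3 AUU (Ile): third position 3-fold.
Codon 4 AAU (Asn): third position 2-fold.
Codon 5 GGA (Gly): third position 4-fold.
Codon 6 UGC (Cys): third position 2-fold.
Codon 7 CAG (Gln): third position 2-fold.
Four-fold degenerate third positions: 1.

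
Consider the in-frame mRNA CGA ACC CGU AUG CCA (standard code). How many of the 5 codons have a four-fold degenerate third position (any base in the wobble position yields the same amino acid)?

Codon 1 CGA (Arg): third position 4-fold.
Codon 2 ACC (Thr): third position 4-fold.
Codon 3 CGU (Arg): third position 4-fold.
Codon 4 AUG (Met): third position 1-fold.
Codon 5 CCA (Pro): third position 4-fold.
Four-fold degenerate third positions: 4.

4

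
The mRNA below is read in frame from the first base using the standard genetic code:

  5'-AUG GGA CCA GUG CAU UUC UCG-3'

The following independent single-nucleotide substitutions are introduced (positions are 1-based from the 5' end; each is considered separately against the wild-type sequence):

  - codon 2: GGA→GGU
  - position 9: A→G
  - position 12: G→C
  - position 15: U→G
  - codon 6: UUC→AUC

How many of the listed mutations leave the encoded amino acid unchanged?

Codon 2: GGA (Gly) → GGU (Gly) — synonymous.
Codon 3: CCA (Pro) → CCG (Pro) — synonymous.
Codon 4: GUG (Val) → GUC (Val) — synonymous.
Codon 5: CAU (His) → CAG (Gln) — missense.
Codon 6: UUC (Phe) → AUC (Ile) — missense.
Synonymous: 3 of 5.

3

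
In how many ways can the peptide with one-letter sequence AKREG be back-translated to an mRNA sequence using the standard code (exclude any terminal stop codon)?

Ala: 4 codons.
Lys: 2 codons.
Arg: 6 codons.
Glu: 2 codons.
Gly: 4 codons.
4 × 2 × 6 × 2 × 4 = 384.

384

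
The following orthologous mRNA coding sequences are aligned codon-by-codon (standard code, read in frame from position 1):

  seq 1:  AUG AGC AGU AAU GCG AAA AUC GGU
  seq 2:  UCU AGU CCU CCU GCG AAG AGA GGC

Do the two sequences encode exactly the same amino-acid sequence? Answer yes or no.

no

Codon 1: AUG Met / UCU Ser — nonsynonymous.
Codon 2: AGC Ser / AGU Ser — synonymous.
Codon 3: AGU Ser / CCU Pro — nonsynonymous.
Codon 4: AAU Asn / CCU Pro — nonsynonymous.
Codon 5: GCG Ala / GCG Ala — identical.
Codon 6: AAA Lys / AAG Lys — synonymous.
Codon 7: AUC Ile / AGA Arg — nonsynonymous.
Codon 8: GGU Gly / GGC Gly — synonymous.
Nonsynonymous differences: 4 → different protein.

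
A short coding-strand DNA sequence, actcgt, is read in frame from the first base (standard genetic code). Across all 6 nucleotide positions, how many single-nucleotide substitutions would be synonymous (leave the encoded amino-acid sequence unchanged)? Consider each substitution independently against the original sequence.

6

Codon 1 (ACT, Thr): 3 synonymous substitutions.
Codon 2 (CGT, Arg): 3 synonymous substitutions.
Total: 3 + 3 = 6.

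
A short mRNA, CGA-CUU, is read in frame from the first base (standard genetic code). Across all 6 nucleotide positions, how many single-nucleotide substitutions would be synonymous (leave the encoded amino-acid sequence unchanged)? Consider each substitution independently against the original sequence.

Codon 1 (CGA, Arg): 4 synonymous substitutions.
Codon 2 (CUU, Leu): 3 synonymous substitutions.
Total: 4 + 3 = 7.

7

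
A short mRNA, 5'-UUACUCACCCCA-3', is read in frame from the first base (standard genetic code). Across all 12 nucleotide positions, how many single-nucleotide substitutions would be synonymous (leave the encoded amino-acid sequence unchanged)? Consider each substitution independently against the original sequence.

11

Codon 1 (UUA, Leu): 2 synonymous substitutions.
Codon 2 (CUC, Leu): 3 synonymous substitutions.
Codon 3 (ACC, Thr): 3 synonymous substitutions.
Codon 4 (CCA, Pro): 3 synonymous substitutions.
Total: 2 + 3 + 3 + 3 = 11.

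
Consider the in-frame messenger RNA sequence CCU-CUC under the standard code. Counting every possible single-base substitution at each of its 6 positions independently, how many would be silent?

Codon 1 (CCU, Pro): 3 synonymous substitutions.
Codon 2 (CUC, Leu): 3 synonymous substitutions.
Total: 3 + 3 = 6.

6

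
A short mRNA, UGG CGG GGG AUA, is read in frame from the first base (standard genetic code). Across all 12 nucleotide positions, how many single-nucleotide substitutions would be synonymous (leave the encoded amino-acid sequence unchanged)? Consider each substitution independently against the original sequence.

9

Codon 1 (UGG, Trp): 0 synonymous substitutions.
Codon 2 (CGG, Arg): 4 synonymous substitutions.
Codon 3 (GGG, Gly): 3 synonymous substitutions.
Codon 4 (AUA, Ile): 2 synonymous substitutions.
Total: 0 + 4 + 3 + 2 = 9.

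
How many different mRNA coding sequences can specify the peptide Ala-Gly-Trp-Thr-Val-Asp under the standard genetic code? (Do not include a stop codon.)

512

Ala: 4 codons.
Gly: 4 codons.
Trp: 1 codon.
Thr: 4 codons.
Val: 4 codons.
Asp: 2 codons.
4 × 4 × 1 × 4 × 4 × 2 = 512.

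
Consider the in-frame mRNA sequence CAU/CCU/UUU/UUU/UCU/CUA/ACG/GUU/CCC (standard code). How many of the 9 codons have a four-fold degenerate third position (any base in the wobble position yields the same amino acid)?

6

Codon 1 CAU (His): third position 2-fold.
Codon 2 CCU (Pro): third position 4-fold.
Codon 3 UUU (Phe): third position 2-fold.
Codon 4 UUU (Phe): third position 2-fold.
Codon 5 UCU (Ser): third position 4-fold.
Codon 6 CUA (Leu): third position 4-fold.
Codon 7 ACG (Thr): third position 4-fold.
Codon 8 GUU (Val): third position 4-fold.
Codon 9 CCC (Pro): third position 4-fold.
Four-fold degenerate third positions: 6.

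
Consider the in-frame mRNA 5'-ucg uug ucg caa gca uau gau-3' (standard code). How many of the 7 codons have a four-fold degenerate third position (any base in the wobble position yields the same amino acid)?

3

Codon 1 UCG (Ser): third position 4-fold.
Codon 2 UUG (Leu): third position 2-fold.
Codon 3 UCG (Ser): third position 4-fold.
Codon 4 CAA (Gln): third position 2-fold.
Codon 5 GCA (Ala): third position 4-fold.
Codon 6 UAU (Tyr): third position 2-fold.
Codon 7 GAU (Asp): third position 2-fold.
Four-fold degenerate third positions: 3.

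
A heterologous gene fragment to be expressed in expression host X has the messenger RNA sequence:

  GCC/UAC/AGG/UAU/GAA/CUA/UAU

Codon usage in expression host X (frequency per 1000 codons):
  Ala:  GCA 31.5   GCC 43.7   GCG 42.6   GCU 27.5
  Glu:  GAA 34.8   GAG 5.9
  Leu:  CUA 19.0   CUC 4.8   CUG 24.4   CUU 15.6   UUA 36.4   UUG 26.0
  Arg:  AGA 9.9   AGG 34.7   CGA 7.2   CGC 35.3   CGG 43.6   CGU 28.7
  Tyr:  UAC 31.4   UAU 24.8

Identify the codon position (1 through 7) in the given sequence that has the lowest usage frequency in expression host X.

6

Codon 1 GCC (Ala): 43.7 per 1000.
Codon 2 UAC (Tyr): 31.4 per 1000.
Codon 3 AGG (Arg): 34.7 per 1000.
Codon 4 UAU (Tyr): 24.8 per 1000.
Codon 5 GAA (Glu): 34.8 per 1000.
Codon 6 CUA (Leu): 19.0 per 1000.
Codon 7 UAU (Tyr): 24.8 per 1000.
Lowest frequency is 19.0 at codon 6.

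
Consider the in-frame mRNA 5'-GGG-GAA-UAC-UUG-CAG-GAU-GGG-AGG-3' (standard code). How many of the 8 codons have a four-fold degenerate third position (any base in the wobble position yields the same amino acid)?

2

Codon 1 GGG (Gly): third position 4-fold.
Codon 2 GAA (Glu): third position 2-fold.
Codon 3 UAC (Tyr): third position 2-fold.
Codon 4 UUG (Leu): third position 2-fold.
Codon 5 CAG (Gln): third position 2-fold.
Codon 6 GAU (Asp): third position 2-fold.
Codon 7 GGG (Gly): third position 4-fold.
Codon 8 AGG (Arg): third position 2-fold.
Four-fold degenerate third positions: 2.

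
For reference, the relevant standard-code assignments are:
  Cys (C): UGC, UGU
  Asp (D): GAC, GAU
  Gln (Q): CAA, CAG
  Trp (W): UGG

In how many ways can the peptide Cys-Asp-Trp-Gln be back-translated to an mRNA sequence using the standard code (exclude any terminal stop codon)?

8

Cys: 2 codons.
Asp: 2 codons.
Trp: 1 codon.
Gln: 2 codons.
2 × 2 × 1 × 2 = 8.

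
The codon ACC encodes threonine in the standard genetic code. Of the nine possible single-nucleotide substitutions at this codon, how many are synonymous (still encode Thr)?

Position 1: none → 0 synonymous.
Position 2: none → 0 synonymous.
Position 3: ACT, ACA, ACG → 3 synonymous.
Total: 0 + 0 + 3 = 3.

3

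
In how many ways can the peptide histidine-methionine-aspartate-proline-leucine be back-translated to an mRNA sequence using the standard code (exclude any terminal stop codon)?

96

His: 2 codons.
Met: 1 codon.
Asp: 2 codons.
Pro: 4 codons.
Leu: 6 codons.
2 × 1 × 2 × 4 × 6 = 96.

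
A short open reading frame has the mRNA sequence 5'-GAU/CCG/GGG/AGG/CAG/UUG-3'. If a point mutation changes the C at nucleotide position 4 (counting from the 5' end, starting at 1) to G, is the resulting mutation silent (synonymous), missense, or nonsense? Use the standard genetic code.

missense

Position 4 falls in codon 2: CCG → Pro.
After the substitution the codon is GCG → Ala.
Pro ≠ Ala, so this is a missense mutation.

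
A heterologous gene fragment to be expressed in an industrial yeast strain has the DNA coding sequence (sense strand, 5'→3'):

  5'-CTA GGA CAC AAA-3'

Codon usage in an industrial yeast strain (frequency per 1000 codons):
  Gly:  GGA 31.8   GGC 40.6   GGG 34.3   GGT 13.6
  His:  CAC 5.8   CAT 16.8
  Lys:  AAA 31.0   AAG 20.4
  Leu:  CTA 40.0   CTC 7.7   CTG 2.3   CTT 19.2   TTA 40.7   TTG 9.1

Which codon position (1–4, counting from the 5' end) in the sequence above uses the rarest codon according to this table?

3

Codon 1 CTA (Leu): 40.0 per 1000.
Codon 2 GGA (Gly): 31.8 per 1000.
Codon 3 CAC (His): 5.8 per 1000.
Codon 4 AAA (Lys): 31.0 per 1000.
Lowest frequency is 5.8 at codon 3.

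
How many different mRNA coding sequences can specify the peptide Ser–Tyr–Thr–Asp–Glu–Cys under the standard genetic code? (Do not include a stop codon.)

384

Ser: 6 codons.
Tyr: 2 codons.
Thr: 4 codons.
Asp: 2 codons.
Glu: 2 codons.
Cys: 2 codons.
6 × 2 × 4 × 2 × 2 × 2 = 384.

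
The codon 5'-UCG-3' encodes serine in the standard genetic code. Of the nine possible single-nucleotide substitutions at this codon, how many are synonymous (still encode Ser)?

3

Position 1: none → 0 synonymous.
Position 2: none → 0 synonymous.
Position 3: UCU, UCC, UCA → 3 synonymous.
Total: 0 + 0 + 3 = 3.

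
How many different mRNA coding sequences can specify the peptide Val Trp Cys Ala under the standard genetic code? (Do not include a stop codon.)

Val: 4 codons.
Trp: 1 codon.
Cys: 2 codons.
Ala: 4 codons.
4 × 1 × 2 × 4 = 32.

32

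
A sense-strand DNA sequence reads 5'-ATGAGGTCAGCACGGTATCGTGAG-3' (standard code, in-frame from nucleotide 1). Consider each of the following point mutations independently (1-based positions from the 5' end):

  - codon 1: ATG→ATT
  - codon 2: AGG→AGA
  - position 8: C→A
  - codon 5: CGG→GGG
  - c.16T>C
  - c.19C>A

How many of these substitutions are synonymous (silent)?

1

Codon 1: ATG (Met) → ATT (Ile) — missense.
Codon 2: AGG (Arg) → AGA (Arg) — synonymous.
Codon 3: TCA (Ser) → TAA (Stop) — nonsense.
Codon 5: CGG (Arg) → GGG (Gly) — missense.
Codon 6: TAT (Tyr) → CAT (His) — missense.
Codon 7: CGT (Arg) → AGT (Ser) — missense.
Synonymous: 1 of 6.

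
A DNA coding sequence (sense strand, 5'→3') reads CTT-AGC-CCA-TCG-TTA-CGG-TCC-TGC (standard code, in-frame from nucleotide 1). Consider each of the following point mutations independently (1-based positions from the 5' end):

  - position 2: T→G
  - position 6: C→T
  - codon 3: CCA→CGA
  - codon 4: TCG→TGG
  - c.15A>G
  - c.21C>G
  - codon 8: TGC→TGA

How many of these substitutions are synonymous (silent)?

Codon 1: CTT (Leu) → CGT (Arg) — missense.
Codon 2: AGC (Ser) → AGT (Ser) — synonymous.
Codon 3: CCA (Pro) → CGA (Arg) — missense.
Codon 4: TCG (Ser) → TGG (Trp) — missense.
Codon 5: TTA (Leu) → TTG (Leu) — synonymous.
Codon 7: TCC (Ser) → TCG (Ser) — synonymous.
Codon 8: TGC (Cys) → TGA (Stop) — nonsense.
Synonymous: 3 of 7.

3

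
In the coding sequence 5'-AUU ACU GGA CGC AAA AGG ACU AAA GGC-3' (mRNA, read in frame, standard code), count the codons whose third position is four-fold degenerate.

Codon 1 AUU (Ile): third position 3-fold.
Codon 2 ACU (Thr): third position 4-fold.
Codon 3 GGA (Gly): third position 4-fold.
Codon 4 CGC (Arg): third position 4-fold.
Codon 5 AAA (Lys): third position 2-fold.
Codon 6 AGG (Arg): third position 2-fold.
Codon 7 ACU (Thr): third position 4-fold.
Codon 8 AAA (Lys): third position 2-fold.
Codon 9 GGC (Gly): third position 4-fold.
Four-fold degenerate third positions: 5.

5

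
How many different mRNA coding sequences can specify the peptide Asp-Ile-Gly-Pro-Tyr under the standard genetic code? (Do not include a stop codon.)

192

Asp: 2 codons.
Ile: 3 codons.
Gly: 4 codons.
Pro: 4 codons.
Tyr: 2 codons.
2 × 3 × 4 × 4 × 2 = 192.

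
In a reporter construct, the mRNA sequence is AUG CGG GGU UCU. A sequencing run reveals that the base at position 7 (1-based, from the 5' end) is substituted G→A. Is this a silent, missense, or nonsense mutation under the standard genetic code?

missense

Position 7 falls in codon 3: GGU → Gly.
After the substitution the codon is AGU → Ser.
Gly ≠ Ser, so this is a missense mutation.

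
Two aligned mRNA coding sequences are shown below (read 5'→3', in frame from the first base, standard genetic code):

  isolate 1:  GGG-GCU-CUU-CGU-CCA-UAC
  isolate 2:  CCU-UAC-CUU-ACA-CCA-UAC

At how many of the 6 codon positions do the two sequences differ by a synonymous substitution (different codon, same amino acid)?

Codon 1: GGG Gly / CCU Pro — nonsynonymous.
Codon 2: GCU Ala / UAC Tyr — nonsynonymous.
Codon 3: CUU Leu / CUU Leu — identical.
Codon 4: CGU Arg / ACA Thr — nonsynonymous.
Codon 5: CCA Pro / CCA Pro — identical.
Codon 6: UAC Tyr / UAC Tyr — identical.
Synonymous differences: 0.

0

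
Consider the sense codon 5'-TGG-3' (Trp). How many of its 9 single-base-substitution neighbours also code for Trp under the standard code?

Position 1: none → 0 synonymous.
Position 2: none → 0 synonymous.
Position 3: none → 0 synonymous.
Total: 0 + 0 + 0 = 0.

0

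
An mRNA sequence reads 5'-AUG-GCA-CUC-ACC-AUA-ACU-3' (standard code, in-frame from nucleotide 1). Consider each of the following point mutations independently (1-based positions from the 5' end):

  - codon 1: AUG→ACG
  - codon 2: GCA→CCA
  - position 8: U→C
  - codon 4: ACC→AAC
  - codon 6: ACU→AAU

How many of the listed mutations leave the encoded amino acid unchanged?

Codon 1: AUG (Met) → ACG (Thr) — missense.
Codon 2: GCA (Ala) → CCA (Pro) — missense.
Codon 3: CUC (Leu) → CCC (Pro) — missense.
Codon 4: ACC (Thr) → AAC (Asn) — missense.
Codon 6: ACU (Thr) → AAU (Asn) — missense.
Synonymous: 0 of 5.

0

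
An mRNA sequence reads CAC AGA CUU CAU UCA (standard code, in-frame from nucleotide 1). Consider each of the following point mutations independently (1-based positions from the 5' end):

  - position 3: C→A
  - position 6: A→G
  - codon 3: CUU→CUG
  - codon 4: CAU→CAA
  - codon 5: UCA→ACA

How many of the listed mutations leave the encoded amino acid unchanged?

Codon 1: CAC (His) → CAA (Gln) — missense.
Codon 2: AGA (Arg) → AGG (Arg) — synonymous.
Codon 3: CUU (Leu) → CUG (Leu) — synonymous.
Codon 4: CAU (His) → CAA (Gln) — missense.
Codon 5: UCA (Ser) → ACA (Thr) — missense.
Synonymous: 2 of 5.

2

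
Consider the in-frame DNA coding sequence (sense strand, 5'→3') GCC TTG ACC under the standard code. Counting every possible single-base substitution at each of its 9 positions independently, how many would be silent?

Codon 1 (GCC, Ala): 3 synonymous substitutions.
Codon 2 (TTG, Leu): 2 synonymous substitutions.
Codon 3 (ACC, Thr): 3 synonymous substitutions.
Total: 3 + 2 + 3 = 8.

8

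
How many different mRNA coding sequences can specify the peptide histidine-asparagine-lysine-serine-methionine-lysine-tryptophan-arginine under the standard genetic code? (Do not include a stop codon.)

His: 2 codons.
Asn: 2 codons.
Lys: 2 codons.
Ser: 6 codons.
Met: 1 codon.
Lys: 2 codons.
Trp: 1 codon.
Arg: 6 codons.
2 × 2 × 2 × 6 × 1 × 2 × 1 × 6 = 576.

576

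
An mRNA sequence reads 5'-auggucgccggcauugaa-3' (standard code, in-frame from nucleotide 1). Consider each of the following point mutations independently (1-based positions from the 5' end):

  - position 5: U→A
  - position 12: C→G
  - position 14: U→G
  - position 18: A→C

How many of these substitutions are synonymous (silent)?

1

Codon 2: GUC (Val) → GAC (Asp) — missense.
Codon 4: GGC (Gly) → GGG (Gly) — synonymous.
Codon 5: AUU (Ile) → AGU (Ser) — missense.
Codon 6: GAA (Glu) → GAC (Asp) — missense.
Synonymous: 1 of 4.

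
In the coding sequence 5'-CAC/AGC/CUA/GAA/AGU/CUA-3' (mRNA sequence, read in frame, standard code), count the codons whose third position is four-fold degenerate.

2

Codon 1 CAC (His): third position 2-fold.
Codon 2 AGC (Ser): third position 2-fold.
Codon 3 CUA (Leu): third position 4-fold.
Codon 4 GAA (Glu): third position 2-fold.
Codon 5 AGU (Ser): third position 2-fold.
Codon 6 CUA (Leu): third position 4-fold.
Four-fold degenerate third positions: 2.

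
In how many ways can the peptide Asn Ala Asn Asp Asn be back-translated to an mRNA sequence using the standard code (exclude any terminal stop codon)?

Asn: 2 codons.
Ala: 4 codons.
Asn: 2 codons.
Asp: 2 codons.
Asn: 2 codons.
2 × 4 × 2 × 2 × 2 = 64.

64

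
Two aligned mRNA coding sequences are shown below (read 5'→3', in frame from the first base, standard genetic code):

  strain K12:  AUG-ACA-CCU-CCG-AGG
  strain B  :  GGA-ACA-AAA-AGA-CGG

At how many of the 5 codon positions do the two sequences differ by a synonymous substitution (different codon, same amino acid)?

1

Codon 1: AUG Met / GGA Gly — nonsynonymous.
Codon 2: ACA Thr / ACA Thr — identical.
Codon 3: CCU Pro / AAA Lys — nonsynonymous.
Codon 4: CCG Pro / AGA Arg — nonsynonymous.
Codon 5: AGG Arg / CGG Arg — synonymous.
Synonymous differences: 1.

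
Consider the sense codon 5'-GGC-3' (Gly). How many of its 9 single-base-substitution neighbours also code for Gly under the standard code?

Position 1: none → 0 synonymous.
Position 2: none → 0 synonymous.
Position 3: GGU, GGA, GGG → 3 synonymous.
Total: 0 + 0 + 3 = 3.

3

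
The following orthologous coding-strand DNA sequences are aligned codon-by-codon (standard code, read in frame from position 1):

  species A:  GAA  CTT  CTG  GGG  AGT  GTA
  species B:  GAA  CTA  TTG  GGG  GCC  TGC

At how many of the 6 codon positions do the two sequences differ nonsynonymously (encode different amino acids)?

Codon 1: GAA Glu / GAA Glu — identical.
Codon 2: CTT Leu / CTA Leu — synonymous.
Codon 3: CTG Leu / TTG Leu — synonymous.
Codon 4: GGG Gly / GGG Gly — identical.
Codon 5: AGT Ser / GCC Ala — nonsynonymous.
Codon 6: GTA Val / TGC Cys — nonsynonymous.
Nonsynonymous differences: 2.

2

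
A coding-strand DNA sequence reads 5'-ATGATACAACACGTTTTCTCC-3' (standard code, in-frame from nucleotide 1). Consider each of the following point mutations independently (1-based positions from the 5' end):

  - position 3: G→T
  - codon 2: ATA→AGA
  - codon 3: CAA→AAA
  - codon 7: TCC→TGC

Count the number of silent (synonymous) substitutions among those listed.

Codon 1: ATG (Met) → ATT (Ile) — missense.
Codon 2: ATA (Ile) → AGA (Arg) — missense.
Codon 3: CAA (Gln) → AAA (Lys) — missense.
Codon 7: TCC (Ser) → TGC (Cys) — missense.
Synonymous: 0 of 4.

0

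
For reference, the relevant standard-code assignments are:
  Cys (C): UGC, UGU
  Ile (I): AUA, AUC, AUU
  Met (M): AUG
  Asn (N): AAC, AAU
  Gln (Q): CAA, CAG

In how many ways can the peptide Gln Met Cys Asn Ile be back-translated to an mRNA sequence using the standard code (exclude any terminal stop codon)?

Gln: 2 codons.
Met: 1 codon.
Cys: 2 codons.
Asn: 2 codons.
Ile: 3 codons.
2 × 1 × 2 × 2 × 3 = 24.

24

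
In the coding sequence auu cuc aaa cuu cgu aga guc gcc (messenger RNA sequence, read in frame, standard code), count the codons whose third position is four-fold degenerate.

Codon 1 AUU (Ile): third position 3-fold.
Codon 2 CUC (Leu): third position 4-fold.
Codon 3 AAA (Lys): third position 2-fold.
Codon 4 CUU (Leu): third position 4-fold.
Codon 5 CGU (Arg): third position 4-fold.
Codon 6 AGA (Arg): third position 2-fold.
Codon 7 GUC (Val): third position 4-fold.
Codon 8 GCC (Ala): third position 4-fold.
Four-fold degenerate third positions: 5.

5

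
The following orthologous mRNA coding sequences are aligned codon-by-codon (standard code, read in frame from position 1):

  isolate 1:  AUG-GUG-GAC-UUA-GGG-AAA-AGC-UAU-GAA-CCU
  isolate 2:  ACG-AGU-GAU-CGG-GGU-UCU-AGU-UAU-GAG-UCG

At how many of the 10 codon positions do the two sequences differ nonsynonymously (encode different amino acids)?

Codon 1: AUG Met / ACG Thr — nonsynonymous.
Codon 2: GUG Val / AGU Ser — nonsynonymous.
Codon 3: GAC Asp / GAU Asp — synonymous.
Codon 4: UUA Leu / CGG Arg — nonsynonymous.
Codon 5: GGG Gly / GGU Gly — synonymous.
Codon 6: AAA Lys / UCU Ser — nonsynonymous.
Codon 7: AGC Ser / AGU Ser — synonymous.
Codon 8: UAU Tyr / UAU Tyr — identical.
Codon 9: GAA Glu / GAG Glu — synonymous.
Codon 10: CCU Pro / UCG Ser — nonsynonymous.
Nonsynonymous differences: 5.

5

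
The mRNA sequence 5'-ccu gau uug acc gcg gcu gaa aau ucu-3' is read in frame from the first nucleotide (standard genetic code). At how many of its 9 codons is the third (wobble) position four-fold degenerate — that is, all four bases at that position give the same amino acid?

5

Codon 1 CCU (Pro): third position 4-fold.
Codon 2 GAU (Asp): third position 2-fold.
Codon 3 UUG (Leu): third position 2-fold.
Codon 4 ACC (Thr): third position 4-fold.
Codon 5 GCG (Ala): third position 4-fold.
Codon 6 GCU (Ala): third position 4-fold.
Codon 7 GAA (Glu): third position 2-fold.
Codon 8 AAU (Asn): third position 2-fold.
Codon 9 UCU (Ser): third position 4-fold.
Four-fold degenerate third positions: 5.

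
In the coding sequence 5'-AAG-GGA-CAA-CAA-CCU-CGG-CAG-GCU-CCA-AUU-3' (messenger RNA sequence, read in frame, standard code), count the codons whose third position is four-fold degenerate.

Codon 1 AAG (Lys): third position 2-fold.
Codon 2 GGA (Gly): third position 4-fold.
Codon 3 CAA (Gln): third position 2-fold.
Codon 4 CAA (Gln): third position 2-fold.
Codon 5 CCU (Pro): third position 4-fold.
Codon 6 CGG (Arg): third position 4-fold.
Codon 7 CAG (Gln): third position 2-fold.
Codon 8 GCU (Ala): third position 4-fold.
Codon 9 CCA (Pro): third position 4-fold.
Codon 10 AUU (Ile): third position 3-fold.
Four-fold degenerate third positions: 5.

5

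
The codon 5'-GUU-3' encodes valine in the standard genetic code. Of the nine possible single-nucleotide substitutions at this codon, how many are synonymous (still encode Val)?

3

Position 1: none → 0 synonymous.
Position 2: none → 0 synonymous.
Position 3: GUC, GUA, GUG → 3 synonymous.
Total: 0 + 0 + 3 = 3.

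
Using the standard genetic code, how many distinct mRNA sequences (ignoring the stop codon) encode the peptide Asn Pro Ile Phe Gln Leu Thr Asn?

Asn: 2 codons.
Pro: 4 codons.
Ile: 3 codons.
Phe: 2 codons.
Gln: 2 codons.
Leu: 6 codons.
Thr: 4 codons.
Asn: 2 codons.
2 × 4 × 3 × 2 × 2 × 6 × 4 × 2 = 4608.

4608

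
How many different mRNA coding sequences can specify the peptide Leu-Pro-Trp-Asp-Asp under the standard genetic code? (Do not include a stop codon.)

96

Leu: 6 codons.
Pro: 4 codons.
Trp: 1 codon.
Asp: 2 codons.
Asp: 2 codons.
6 × 4 × 1 × 2 × 2 = 96.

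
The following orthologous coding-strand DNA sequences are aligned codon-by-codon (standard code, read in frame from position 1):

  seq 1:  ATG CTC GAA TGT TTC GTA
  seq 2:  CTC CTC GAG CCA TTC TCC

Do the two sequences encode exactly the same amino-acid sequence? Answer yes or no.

Codon 1: ATG Met / CTC Leu — nonsynonymous.
Codon 2: CTC Leu / CTC Leu — identical.
Codon 3: GAA Glu / GAG Glu — synonymous.
Codon 4: TGT Cys / CCA Pro — nonsynonymous.
Codon 5: TTC Phe / TTC Phe — identical.
Codon 6: GTA Val / TCC Ser — nonsynonymous.
Nonsynonymous differences: 3 → different protein.

no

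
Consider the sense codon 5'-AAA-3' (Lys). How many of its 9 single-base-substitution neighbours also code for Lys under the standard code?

Position 1: none → 0 synonymous.
Position 2: none → 0 synonymous.
Position 3: AAG → 1 synonymous.
Total: 0 + 0 + 1 = 1.

1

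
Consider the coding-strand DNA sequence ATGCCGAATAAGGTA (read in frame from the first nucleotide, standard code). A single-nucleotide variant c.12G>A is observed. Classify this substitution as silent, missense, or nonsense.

silent

Position 12 falls in codon 4: AAG → Lys.
After the substitution the codon is AAA → Lys.
Both encode Lys, so the change is synonymous.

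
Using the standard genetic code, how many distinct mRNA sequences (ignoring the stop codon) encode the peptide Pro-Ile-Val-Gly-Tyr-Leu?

Pro: 4 codons.
Ile: 3 codons.
Val: 4 codons.
Gly: 4 codons.
Tyr: 2 codons.
Leu: 6 codons.
4 × 3 × 4 × 4 × 2 × 6 = 2304.

2304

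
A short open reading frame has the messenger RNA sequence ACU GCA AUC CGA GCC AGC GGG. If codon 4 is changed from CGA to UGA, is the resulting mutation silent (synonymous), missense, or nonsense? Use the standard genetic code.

nonsense

Position 10 falls in codon 4: CGA → Arg.
After the substitution the codon is UGA → Stop.
The new codon is a stop codon, so this is a nonsense mutation.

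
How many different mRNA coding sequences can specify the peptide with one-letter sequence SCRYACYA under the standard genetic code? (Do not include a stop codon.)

Ser: 6 codons.
Cys: 2 codons.
Arg: 6 codons.
Tyr: 2 codons.
Ala: 4 codons.
Cys: 2 codons.
Tyr: 2 codons.
Ala: 4 codons.
6 × 2 × 6 × 2 × 4 × 2 × 2 × 4 = 9216.

9216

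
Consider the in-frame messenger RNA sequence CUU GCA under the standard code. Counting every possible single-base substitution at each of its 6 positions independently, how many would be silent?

Codon 1 (CUU, Leu): 3 synonymous substitutions.
Codon 2 (GCA, Ala): 3 synonymous substitutions.
Total: 3 + 3 = 6.

6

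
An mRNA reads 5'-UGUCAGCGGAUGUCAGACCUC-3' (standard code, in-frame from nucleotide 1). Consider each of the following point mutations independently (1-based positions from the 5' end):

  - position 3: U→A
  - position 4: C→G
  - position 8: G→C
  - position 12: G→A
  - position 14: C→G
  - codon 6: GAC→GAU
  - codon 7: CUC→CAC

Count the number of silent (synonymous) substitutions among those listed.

Codon 1: UGU (Cys) → UGA (Stop) — nonsense.
Codon 2: CAG (Gln) → GAG (Glu) — missense.
Codon 3: CGG (Arg) → CCG (Pro) — missense.
Codon 4: AUG (Met) → AUA (Ile) — missense.
Codon 5: UCA (Ser) → UGA (Stop) — nonsense.
Codon 6: GAC (Asp) → GAU (Asp) — synonymous.
Codon 7: CUC (Leu) → CAC (His) — missense.
Synonymous: 1 of 7.

1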